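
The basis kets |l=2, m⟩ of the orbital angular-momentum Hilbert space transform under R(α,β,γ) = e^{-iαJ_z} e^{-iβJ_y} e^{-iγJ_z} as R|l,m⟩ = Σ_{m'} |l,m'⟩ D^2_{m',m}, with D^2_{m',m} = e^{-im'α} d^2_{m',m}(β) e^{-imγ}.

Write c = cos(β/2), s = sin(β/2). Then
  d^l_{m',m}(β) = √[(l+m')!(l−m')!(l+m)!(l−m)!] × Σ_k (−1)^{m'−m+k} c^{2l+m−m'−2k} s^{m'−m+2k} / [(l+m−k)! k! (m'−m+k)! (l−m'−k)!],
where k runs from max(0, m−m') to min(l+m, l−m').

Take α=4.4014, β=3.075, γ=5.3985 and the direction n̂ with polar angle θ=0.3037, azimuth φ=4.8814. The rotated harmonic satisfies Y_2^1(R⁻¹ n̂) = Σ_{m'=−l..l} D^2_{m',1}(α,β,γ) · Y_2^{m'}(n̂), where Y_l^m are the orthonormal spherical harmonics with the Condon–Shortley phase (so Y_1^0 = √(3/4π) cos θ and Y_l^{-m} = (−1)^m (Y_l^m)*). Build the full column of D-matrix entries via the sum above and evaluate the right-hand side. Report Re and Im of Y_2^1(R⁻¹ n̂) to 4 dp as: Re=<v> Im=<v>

Need the full column D^2_{m',1} for m'=−2..2 at α=4.4014, β=3.075, γ=5.3985.
cos(β/2)=0.033290, sin(β/2)=0.999446
d^2_{-2,1}: single k=3 term ⇒ +0.066470;  D = -0.064189-0.017262i
d^2_{-1,1}: k∈[2..3] ⇒ +0.003321 -0.997785 = -0.994464;  D = -0.539736+0.835251i
d^2_{0,1}: k∈[1..2] ⇒ +0.000090 -0.081408 = -0.081318;  D = -0.051518-0.062917i
d^2_{1,1}: k∈[0..1] ⇒ +0.000001 -0.003321 = -0.003320;  D = +0.003089-0.001216i
d^2_{2,1}: single k=0 term ⇒ -0.000074;  D = +0.000005+0.000074i
Y_2^{m'}(θ=0.3037,φ=4.8814) and Σ D·Y over m':
  (-0.0642-0.0173i)·(-0.0326+0.0115i)  (-0.5397+0.8353i)·(+0.0371+0.2173i)  (-0.0515-0.0629i)·(+0.5462+0.0000i)  (+0.0031-0.0012i)·(-0.0371+0.2173i)  (+0.0000+0.0001i)·(-0.0326-0.0115i)
Y_2^1(R⁻¹ n̂) = -0.227228-0.120143i

Re=-0.2272 Im=-0.1201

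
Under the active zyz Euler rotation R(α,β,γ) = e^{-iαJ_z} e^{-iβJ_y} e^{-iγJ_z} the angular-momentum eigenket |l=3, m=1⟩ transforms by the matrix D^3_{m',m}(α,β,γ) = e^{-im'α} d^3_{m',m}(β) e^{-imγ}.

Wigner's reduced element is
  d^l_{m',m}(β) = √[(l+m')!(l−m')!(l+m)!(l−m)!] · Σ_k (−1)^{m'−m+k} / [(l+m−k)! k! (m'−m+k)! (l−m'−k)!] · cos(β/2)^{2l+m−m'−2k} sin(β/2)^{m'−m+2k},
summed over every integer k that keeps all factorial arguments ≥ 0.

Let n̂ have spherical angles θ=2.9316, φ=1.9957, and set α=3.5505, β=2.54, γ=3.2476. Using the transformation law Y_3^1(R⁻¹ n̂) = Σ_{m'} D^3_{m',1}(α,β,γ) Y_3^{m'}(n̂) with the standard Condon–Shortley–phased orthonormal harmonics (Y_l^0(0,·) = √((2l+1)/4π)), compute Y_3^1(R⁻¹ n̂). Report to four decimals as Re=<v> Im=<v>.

Need the full column D^3_{m',1} for m'=−3..3 at α=3.5505, β=2.54, γ=3.2476.
cos(β/2)=0.296281, sin(β/2)=0.955101
d^3_{-3,1}: single k=4 term ⇒ +0.282911;  D = +0.123077+0.254736i
d^3_{-2,1}: k∈[3..4] ⇒ +0.143314 -0.744646 = -0.601332;  D = +0.455318+0.392792i
d^3_{-1,1}: k∈[2..4] ⇒ +0.042176 -0.584378 +0.759094 = +0.216891;  D = +0.207017+0.064696i
d^3_{0,1}: k∈[1..3] ⇒ +0.007554 -0.235489 +0.815719 = +0.587783;  D = -0.584484+0.062193i
d^3_{1,1}: k∈[0..2] ⇒ +0.000676 -0.056235 +0.438284 = +0.382726;  D = +0.333099-0.188477i
d^3_{2,1}: k∈[0..1] ⇒ -0.006896 +0.143314 = +0.136418;  D = -0.082230+0.108850i
d^3_{3,1}: single k=0 term ⇒ +0.027224;  D = +0.006420-0.026457i
Y_3^{m'}(θ=2.9316,φ=1.9957) and Σ D·Y over m':
  (+0.1231+0.2547i)·(+0.0036+0.0011i)  (+0.4553+0.3928i)·(+0.0287-0.0326i)  (+0.2070+0.0647i)·(-0.1051-0.2322i)  (-0.5845+0.0622i)·(-0.6507+0.0000i)  (+0.3331-0.1885i)·(+0.1051-0.2322i)  (-0.0822+0.1088i)·(+0.0287+0.0326i)  (+0.0064-0.0265i)·(-0.0036+0.0011i)
Y_3^1(R⁻¹ n̂) = +0.384937-0.194459i

Re=0.3849 Im=-0.1945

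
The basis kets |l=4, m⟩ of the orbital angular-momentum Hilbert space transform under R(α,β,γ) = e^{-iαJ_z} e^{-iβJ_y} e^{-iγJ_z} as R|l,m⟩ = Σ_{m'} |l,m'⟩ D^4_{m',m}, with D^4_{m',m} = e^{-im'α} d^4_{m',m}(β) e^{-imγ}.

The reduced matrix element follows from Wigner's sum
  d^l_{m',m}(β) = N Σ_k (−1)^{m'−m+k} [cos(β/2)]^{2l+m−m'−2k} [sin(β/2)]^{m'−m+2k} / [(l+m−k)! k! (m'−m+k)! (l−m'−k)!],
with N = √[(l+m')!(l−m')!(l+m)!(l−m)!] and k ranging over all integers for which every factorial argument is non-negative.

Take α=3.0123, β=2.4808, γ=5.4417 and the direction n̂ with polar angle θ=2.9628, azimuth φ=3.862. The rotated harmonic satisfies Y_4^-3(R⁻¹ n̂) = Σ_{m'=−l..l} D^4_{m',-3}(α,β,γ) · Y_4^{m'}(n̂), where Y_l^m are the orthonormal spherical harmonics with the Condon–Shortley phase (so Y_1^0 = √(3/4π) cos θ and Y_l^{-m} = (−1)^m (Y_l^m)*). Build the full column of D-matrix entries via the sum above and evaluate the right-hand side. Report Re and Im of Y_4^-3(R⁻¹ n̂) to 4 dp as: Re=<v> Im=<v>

Need the full column D^4_{m',-3} for m'=−4..4 at α=3.0123, β=2.4808, γ=5.4417.
cos(β/2)=0.324418, sin(β/2)=0.945914
d^4_{-4,-3}: single k=1 term ⇒ +0.001012;  D = -0.001007-0.000101i
d^4_{-3,-3}: k∈[0..1] ⇒ +0.000123 -0.007302 = -0.007179;  D = -0.006991-0.001631i
d^4_{-2,-3}: k∈[0..1] ⇒ -0.001339 +0.034140 = +0.032801;  D = -0.030715-0.011511i
d^4_{-1,-3}: k∈[0..1] ⇒ +0.008279 -0.117313 = -0.109033;  D = -0.096314-0.051106i
d^4_{0,-3}: k∈[0..1] ⇒ -0.035987 +0.305940 = +0.269953;  D = -0.220157-0.156223i
d^4_{1,-3}: k∈[0..1] ⇒ +0.117313 -0.598397 = -0.481084;  D = -0.353173-0.326667i
d^4_{2,-3}: k∈[0..1] ⇒ -0.290240 +0.822489 = +0.532248;  D = -0.340874-0.408770i
d^4_{3,-3}: k∈[0..1] ⇒ +0.527737 -0.640933 = -0.113196;  D = -0.060682-0.095557i
d^4_{4,-3}: single k=0 term ⇒ -0.621743;  D = +0.262848+0.563449i
Y_4^{m'}(θ=2.9628,φ=3.862) and Σ D·Y over m':
  (-0.0010-0.0001i)·(-0.0004-0.0001i)  (-0.0070-0.0016i)·(-0.0039-0.0058i)  (-0.0307-0.0115i)·(+0.0079-0.0606i)  (-0.0963-0.0511i)·(+0.2351-0.2064i)  (-0.2202-0.1562i)·(+0.7162+0.0000i)  (-0.3532-0.3267i)·(-0.2351-0.2064i)  (-0.3409-0.4088i)·(+0.0079+0.0606i)  (-0.0607-0.0956i)·(+0.0039-0.0058i)  (+0.2628+0.5634i)·(-0.0004+0.0001i)
Y_4^-3(R⁻¹ n̂) = -0.155046+0.023356i

Re=-0.1550 Im=0.0234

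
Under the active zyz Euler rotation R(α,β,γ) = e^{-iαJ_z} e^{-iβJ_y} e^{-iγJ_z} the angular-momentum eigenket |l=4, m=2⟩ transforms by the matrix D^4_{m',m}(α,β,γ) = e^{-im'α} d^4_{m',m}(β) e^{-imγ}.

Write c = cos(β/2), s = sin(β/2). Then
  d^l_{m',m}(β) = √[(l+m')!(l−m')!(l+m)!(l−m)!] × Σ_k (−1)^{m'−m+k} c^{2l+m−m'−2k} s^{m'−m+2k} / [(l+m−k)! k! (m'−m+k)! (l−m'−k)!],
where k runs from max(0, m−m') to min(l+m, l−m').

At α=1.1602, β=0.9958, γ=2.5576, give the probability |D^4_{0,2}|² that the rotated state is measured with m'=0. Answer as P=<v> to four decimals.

P=0.0888

Split into d^4_{0,2}(β=0.9958) × two z-phases.
With c≡cos(β/2)=0.878587 and s≡sin(β/2)=0.477582, N=[24·24·720·2]^{1/2}=910.735966
k: max(0,(2)−(0))=2 … min(4+(2),4−(0))=4
  k=2: (−1)^0·910.7360/(96)·0.8786^6·0.4776^2 = +0.995236
  k=3: (−1)^1·910.7360/(36)·0.8786^4·0.4776^4 = -0.784188
  k=4: (−1)^2·910.7360/(96)·0.8786^2·0.4776^6 = +0.086891
d^4_{0,2}(0.9958) = +0.995236 -0.784188 +0.086891 = +0.297940
|D^4_{0,2}|² = |d^4_{0,2}(β)|² = (+0.297940)² = 0.088768 (the z-rotation phases have unit modulus)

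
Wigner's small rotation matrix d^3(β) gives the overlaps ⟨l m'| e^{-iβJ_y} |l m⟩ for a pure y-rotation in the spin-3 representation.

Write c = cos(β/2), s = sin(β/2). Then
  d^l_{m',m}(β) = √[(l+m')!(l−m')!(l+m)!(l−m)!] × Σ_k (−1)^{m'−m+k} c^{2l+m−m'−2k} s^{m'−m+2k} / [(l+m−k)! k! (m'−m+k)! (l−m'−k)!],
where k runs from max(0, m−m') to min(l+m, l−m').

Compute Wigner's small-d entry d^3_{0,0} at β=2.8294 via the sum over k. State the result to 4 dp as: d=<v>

d=-0.7272

d^3_{0,0}(β=2.8294) via Wigner's sum:
Half-angle: c=0.155463, s=0.987842. N=√(6·6·6·6)=36.000000
Admissible k: 0..3 (factorial args all ≥0)
  k=0: (−1)^0·36.0000/(36)·0.1555^6·0.9878^0 = +0.000014
  k=1: (−1)^1·36.0000/(4)·0.1555^4·0.9878^2 = -0.005130
  k=2: (−1)^2·36.0000/(4)·0.1555^2·0.9878^4 = +0.207132
  k=3: (−1)^3·36.0000/(36)·0.1555^0·0.9878^6 = -0.929232
d^3_{0,0}(2.8294) = +0.000014 -0.005130 +0.207132 -0.929232 = -0.727216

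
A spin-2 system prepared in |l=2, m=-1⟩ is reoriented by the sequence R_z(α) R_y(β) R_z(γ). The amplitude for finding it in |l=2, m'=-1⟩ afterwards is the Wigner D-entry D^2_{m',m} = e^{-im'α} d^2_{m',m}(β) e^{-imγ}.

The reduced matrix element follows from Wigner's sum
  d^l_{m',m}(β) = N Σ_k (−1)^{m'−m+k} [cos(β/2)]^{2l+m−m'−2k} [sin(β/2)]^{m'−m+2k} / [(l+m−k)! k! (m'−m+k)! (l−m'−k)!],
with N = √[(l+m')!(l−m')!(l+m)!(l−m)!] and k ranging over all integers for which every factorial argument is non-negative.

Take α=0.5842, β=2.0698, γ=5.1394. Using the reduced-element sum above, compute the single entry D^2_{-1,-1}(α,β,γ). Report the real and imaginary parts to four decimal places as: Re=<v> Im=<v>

Re=-0.4324 Im=0.2709

Split into d^2_{-1,-1}(β=2.0698) × two z-phases.
With c≡cos(β/2)=0.510612 and s≡sin(β/2)=0.859811, N=[1·6·1·6]^{1/2}=6.000000
k: max(0,(-1)−(-1))=0 … min(2+(-1),2−(-1))=1
  k=0: (−1)^0·6.0000/(6)·0.5106^4·0.8598^0 = +0.067977
  k=1: (−1)^1·6.0000/(2)·0.5106^2·0.8598^2 = -0.578242
d^2_{-1,-1}(2.0698) = +0.067977 -0.578242 = -0.510264
Attach z-rotation phases: D = e^{-i(-1)(0.5842)}·(-0.510264)·e^{-i(-1)(5.1394)} = -0.432437+0.270866i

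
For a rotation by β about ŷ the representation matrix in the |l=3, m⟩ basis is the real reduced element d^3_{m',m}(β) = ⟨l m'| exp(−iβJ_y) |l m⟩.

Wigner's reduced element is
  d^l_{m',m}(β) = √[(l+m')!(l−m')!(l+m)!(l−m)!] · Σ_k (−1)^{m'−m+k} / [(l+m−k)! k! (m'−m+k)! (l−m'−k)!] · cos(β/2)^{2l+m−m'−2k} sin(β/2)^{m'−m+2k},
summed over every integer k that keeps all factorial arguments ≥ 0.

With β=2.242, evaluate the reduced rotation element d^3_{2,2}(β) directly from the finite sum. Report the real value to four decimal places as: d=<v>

d=-0.1381

d^3_{2,2}(β=2.242) via Wigner's sum:
With c≡cos(β/2)=0.434782 and s≡sin(β/2)=0.900536, N=[120·1·120·1]^{1/2}=120.000000
k: max(0,(2)−(2))=0 … min(3+(2),3−(2))=1
  k=0: (−1)^0·120.0000/(120)·0.4348^6·0.9005^0 = +0.006755
  k=1: (−1)^1·120.0000/(24)·0.4348^4·0.9005^2 = -0.144897
d^3_{2,2}(2.242) = +0.006755 -0.144897 = -0.138142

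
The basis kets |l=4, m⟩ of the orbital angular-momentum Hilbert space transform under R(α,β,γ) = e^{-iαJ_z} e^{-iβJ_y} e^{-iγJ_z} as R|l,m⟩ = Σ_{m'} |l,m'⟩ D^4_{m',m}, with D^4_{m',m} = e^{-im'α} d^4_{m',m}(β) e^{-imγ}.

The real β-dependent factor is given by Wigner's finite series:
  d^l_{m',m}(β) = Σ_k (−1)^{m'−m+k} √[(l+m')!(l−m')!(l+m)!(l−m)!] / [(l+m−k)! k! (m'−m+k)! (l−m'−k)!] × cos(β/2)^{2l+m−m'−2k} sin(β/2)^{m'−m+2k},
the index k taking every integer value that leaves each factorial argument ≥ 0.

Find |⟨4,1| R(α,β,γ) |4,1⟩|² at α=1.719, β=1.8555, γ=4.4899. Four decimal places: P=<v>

First d^4_{1,1}(β=1.8555), then the phase factors e^{-i(1)α} and e^{-i(1)γ}:
Half-angle: c=0.599636, s=0.800273. N=√(120·6·120·6)=720.000000
k∈{0,1,2,3} keeps every argument non-negative
  k=0: (−1)^0·720.0000/(720)·0.5996^8·0.8003^0 = +0.016715
  k=1: (−1)^1·720.0000/(48)·0.5996^6·0.8003^2 = -0.446575
  k=2: (−1)^2·720.0000/(24)·0.5996^4·0.8003^4 = +1.590833
  k=3: (−1)^3·720.0000/(72)·0.5996^2·0.8003^6 = -0.944504
d^4_{1,1}(1.8555) = +0.016715 -0.446575 +1.590833 -0.944504 = +0.216469
|D^4_{1,1}|² = |d^4_{1,1}(β)|² = (+0.216469)² = 0.046859 (the z-rotation phases have unit modulus)

P=0.0469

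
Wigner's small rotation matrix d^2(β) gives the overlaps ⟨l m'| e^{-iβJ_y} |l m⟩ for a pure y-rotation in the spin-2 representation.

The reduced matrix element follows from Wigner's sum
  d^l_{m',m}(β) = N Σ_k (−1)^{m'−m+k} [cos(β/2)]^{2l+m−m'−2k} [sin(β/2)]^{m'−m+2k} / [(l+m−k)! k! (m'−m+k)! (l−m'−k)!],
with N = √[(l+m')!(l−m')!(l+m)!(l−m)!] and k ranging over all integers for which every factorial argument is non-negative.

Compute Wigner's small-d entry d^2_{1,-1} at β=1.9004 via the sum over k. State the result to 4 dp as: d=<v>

d=0.2334

d^2_{1,-1}(β=1.9004) via Wigner's sum:
Half-angle: c=0.581520, s=0.813532. N=√(6·1·1·6)=6.000000
Admissible k: 0..1 (factorial args all ≥0)
  k=0: (−1)^2·6.0000/(2)·0.5815^2·0.8135^2 = +0.671429
  k=1: (−1)^3·6.0000/(6)·0.5815^0·0.8135^4 = -0.438024
d^2_{1,-1}(1.9004) = +0.671429 -0.438024 = +0.233405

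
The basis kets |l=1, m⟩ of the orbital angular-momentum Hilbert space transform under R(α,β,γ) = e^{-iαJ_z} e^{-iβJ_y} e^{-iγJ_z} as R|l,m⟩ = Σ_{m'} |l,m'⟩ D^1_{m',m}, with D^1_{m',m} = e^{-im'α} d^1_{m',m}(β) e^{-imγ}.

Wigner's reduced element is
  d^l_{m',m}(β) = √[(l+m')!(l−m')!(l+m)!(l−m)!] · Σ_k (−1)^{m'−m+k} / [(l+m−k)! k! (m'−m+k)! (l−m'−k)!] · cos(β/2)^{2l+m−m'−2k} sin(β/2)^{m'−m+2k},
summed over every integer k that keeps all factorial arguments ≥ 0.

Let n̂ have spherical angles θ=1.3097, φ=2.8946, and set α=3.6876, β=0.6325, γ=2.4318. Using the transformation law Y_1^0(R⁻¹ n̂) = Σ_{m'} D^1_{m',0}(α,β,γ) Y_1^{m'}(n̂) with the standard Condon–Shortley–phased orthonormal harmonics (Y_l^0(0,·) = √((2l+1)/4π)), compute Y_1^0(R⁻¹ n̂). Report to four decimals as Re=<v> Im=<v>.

Re=0.2975 Im=0.0000

Need the full column D^1_{m',0} for m'=−1..1 at α=3.6876, β=0.6325, γ=2.4318.
cos(β/2)=0.950408, sin(β/2)=0.311005
d^1_{-1,0}: single k=1 term ⇒ +0.418015;  D = -0.357238-0.217067i
d^1_{0,0}: k∈[0..1] ⇒ +0.903276 -0.096724 = +0.806552;  D = +0.806552+0.000000i
d^1_{1,0}: single k=0 term ⇒ -0.418015;  D = +0.357238-0.217067i
Y_1^{m'}(θ=1.3097,φ=2.8946) and Σ D·Y over m':
  (-0.3572-0.2171i)·(-0.3237-0.0816i)  (+0.8066+0.0000i)·(+0.1261+0.0000i)  (+0.3572-0.2171i)·(+0.3237-0.0816i)
Y_1^0(R⁻¹ n̂) = +0.297544+0.000000i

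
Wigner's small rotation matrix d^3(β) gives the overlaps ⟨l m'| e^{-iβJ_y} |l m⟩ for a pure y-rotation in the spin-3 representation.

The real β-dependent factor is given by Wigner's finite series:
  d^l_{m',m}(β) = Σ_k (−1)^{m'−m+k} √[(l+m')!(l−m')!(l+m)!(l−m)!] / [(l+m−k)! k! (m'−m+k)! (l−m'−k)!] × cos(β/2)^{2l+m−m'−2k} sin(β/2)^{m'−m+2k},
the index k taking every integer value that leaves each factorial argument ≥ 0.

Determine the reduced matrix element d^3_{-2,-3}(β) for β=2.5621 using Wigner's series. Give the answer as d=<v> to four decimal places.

d=-0.0045

d^3_{-2,-3}(β=2.5621) via Wigner's sum:
With c≡cos(β/2)=0.285709 and s≡sin(β/2)=0.958316, N=[1·120·1·720]^{1/2}=293.938769
k∈{0} keeps every argument non-negative
  k=0: (−1)^1·293.9388/(120)·0.2857^5·0.9583^1 = -0.004469
d^3_{-2,-3}(2.5621) = -0.004469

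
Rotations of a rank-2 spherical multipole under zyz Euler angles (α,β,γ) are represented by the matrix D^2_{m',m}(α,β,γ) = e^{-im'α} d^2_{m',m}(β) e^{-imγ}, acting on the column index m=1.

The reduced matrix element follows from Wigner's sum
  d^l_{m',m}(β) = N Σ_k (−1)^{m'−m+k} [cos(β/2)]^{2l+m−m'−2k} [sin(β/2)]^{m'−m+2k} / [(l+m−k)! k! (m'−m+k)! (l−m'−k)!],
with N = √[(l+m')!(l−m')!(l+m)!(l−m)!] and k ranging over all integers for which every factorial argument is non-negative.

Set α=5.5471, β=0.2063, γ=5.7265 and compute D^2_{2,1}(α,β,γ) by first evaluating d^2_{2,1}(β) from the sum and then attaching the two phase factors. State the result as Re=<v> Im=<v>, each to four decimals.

Split into d^2_{2,1}(β=0.2063) × two z-phases.
c=cos(0.2063/2)=0.994685, s=sin(0.2063/2)=0.102967; N=√[24·1·6·1]=12.000000
k∈{0} keeps every argument non-negative
  k=0: (−1)^1·12.0000/(6)·0.9947^3·0.1030^1 = -0.202668
d^2_{2,1}(0.2063) = -0.202668
D = (+0.098466+0.995140i)·(-0.202668)·(+0.849011+0.528375i) = +0.089622-0.181775i

Re=0.0896 Im=-0.1818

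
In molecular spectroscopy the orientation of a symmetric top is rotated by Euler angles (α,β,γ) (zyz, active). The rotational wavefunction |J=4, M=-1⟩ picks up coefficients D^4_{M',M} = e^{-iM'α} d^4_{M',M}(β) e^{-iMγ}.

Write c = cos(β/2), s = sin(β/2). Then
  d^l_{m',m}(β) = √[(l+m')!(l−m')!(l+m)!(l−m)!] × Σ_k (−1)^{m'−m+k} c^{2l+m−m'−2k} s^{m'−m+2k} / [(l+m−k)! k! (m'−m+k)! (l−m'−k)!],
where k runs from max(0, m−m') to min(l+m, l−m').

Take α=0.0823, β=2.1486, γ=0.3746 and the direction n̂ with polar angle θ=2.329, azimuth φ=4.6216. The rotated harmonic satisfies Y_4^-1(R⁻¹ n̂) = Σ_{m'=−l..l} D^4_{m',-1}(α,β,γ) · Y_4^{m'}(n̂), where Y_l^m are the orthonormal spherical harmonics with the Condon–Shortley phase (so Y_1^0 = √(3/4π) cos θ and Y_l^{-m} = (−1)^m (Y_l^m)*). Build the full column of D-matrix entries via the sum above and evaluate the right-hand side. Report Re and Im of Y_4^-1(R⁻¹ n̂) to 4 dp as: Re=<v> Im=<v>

Need the full column D^4_{m',-1} for m'=−4..4 at α=0.0823, β=2.1486, γ=0.3746.
cos(β/2)=0.476348, sin(β/2)=0.879257
d^4_{-4,-1}: single k=3 term ⇒ +0.124756;  D = +0.095113+0.080732i
d^4_{-3,-1}: k∈[2..3] ⇒ +0.071688 -0.407079 = -0.335391;  D = -0.272675-0.195283i
d^4_{-2,-1}: k∈[1..3] ⇒ +0.020760 -0.353651 +0.803279 = +0.470388;  D = +0.403649+0.241521i
d^4_{-1,-1}: k∈[0..3] ⇒ +0.002651 -0.135478 +0.923169 -1.048439 = -0.258097;  D = -0.231622-0.113864i
d^4_{0,-1}: k∈[0..3] ⇒ -0.021883 +0.447337 -1.524115 +0.865466 = -0.233196;  D = -0.217024-0.085326i
d^4_{1,-1}: k∈[0..3] ⇒ +0.090319 -0.923169 +1.572659 -0.357212 = +0.382596;  D = +0.366367+0.110247i
d^4_{2,-1}: k∈[0..2] ⇒ -0.235767 +1.204919 -0.821053 = +0.148099;  D = +0.144845+0.030873i
d^4_{3,-1}: k∈[0..1] ⇒ +0.407079 -0.832173 = -0.425093;  D = -0.421632-0.054137i
d^4_{4,-1}: single k=0 term ⇒ -0.425055;  D = -0.424617-0.019291i
Y_4^{m'}(θ=2.329,φ=4.6216) and Σ D·Y over m':
  (+0.0951+0.0807i)·(+0.1150+0.0437i)  (-0.2727-0.1953i)·(-0.0886+0.3173i)  (+0.4036+0.2415i)·(-0.4006-0.0736i)  (-0.2316-0.1139i)·(+0.0066-0.0729i)  (-0.2170-0.0853i)·(-0.3554+0.0000i)  (+0.3664+0.1102i)·(-0.0066-0.0729i)  (+0.1448+0.0309i)·(-0.4006+0.0736i)  (-0.4216-0.0541i)·(+0.0886+0.3173i)  (-0.4246-0.0193i)·(+0.1150-0.0437i)
Y_4^-1(R⁻¹ n̂) = -0.107654-0.287164i

Re=-0.1077 Im=-0.2872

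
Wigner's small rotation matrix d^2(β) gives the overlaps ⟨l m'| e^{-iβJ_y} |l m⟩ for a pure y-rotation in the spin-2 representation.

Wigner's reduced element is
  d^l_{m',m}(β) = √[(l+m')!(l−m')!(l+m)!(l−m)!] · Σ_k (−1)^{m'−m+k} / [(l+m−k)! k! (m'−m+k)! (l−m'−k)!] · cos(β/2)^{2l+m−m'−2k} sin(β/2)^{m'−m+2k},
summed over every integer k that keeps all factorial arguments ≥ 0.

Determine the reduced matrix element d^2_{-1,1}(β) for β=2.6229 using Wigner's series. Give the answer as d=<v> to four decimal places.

d^2_{-1,1}(β=2.6229) via Wigner's sum:
Half-angle: c=0.256449, s=0.966558. N=√(1·6·6·1)=6.000000
Admissible k: 2..3 (factorial args all ≥0)
  k=2: (−1)^0·6.0000/(2)·0.2564^2·0.9666^2 = +0.184322
  k=3: (−1)^1·6.0000/(6)·0.2564^0·0.9666^4 = -0.872793
d^2_{-1,1}(2.6229) = +0.184322 -0.872793 = -0.688471

d=-0.6885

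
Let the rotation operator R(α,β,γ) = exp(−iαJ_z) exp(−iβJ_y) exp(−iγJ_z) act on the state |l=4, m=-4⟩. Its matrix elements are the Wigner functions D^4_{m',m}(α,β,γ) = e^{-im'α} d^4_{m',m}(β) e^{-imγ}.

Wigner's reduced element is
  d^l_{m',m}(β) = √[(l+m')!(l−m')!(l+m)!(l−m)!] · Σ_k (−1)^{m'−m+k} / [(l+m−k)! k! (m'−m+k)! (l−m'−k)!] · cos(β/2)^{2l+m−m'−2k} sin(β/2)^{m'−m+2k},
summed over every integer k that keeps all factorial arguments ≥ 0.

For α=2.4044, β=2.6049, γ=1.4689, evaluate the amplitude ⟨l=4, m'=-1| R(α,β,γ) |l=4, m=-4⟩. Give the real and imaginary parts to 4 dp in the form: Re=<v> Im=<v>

Re=0.0036 Im=-0.0080

Split into d^4_{-1,-4}(β=2.6049) × two z-phases.
Half-angle: c=0.265137, s=0.964211. N=√(6·120·1·40320)=5387.986637
Admissible k: 0..0 (factorial args all ≥0)
  k=0: (−1)^3·5387.9866/(720)·0.2651^5·0.9642^3 = -0.008789
d^4_{-1,-4}(2.6049) = -0.008789
D = (-0.740359+0.672212i)·(-0.008789)·(+0.918081-0.396394i) = +0.003632-0.008004i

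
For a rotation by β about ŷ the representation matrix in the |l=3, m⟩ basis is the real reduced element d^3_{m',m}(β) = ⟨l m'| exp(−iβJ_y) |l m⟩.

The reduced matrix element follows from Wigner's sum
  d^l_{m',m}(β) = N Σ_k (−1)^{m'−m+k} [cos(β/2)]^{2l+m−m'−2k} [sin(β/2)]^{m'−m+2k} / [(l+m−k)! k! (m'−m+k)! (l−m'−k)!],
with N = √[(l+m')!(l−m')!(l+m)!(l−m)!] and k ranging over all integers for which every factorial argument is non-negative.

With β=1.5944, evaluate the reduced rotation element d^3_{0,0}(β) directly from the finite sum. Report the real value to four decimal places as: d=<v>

d^3_{0,0}(β=1.5944) via Wigner's sum:
Half-angle: c=0.698713, s=0.715403. N=√(6·6·6·6)=36.000000
k: max(0,(0)−(0))=0 … min(3+(0),3−(0))=3
  k=0: (−1)^0·36.0000/(36)·0.6987^6·0.7154^0 = +0.116357
  k=1: (−1)^1·36.0000/(4)·0.6987^4·0.7154^2 = -1.097836
  k=2: (−1)^2·36.0000/(4)·0.6987^2·0.7154^4 = +1.150910
  k=3: (−1)^3·36.0000/(36)·0.6987^0·0.7154^6 = -0.134061
d^3_{0,0}(1.5944) = +0.116357 -1.097836 +1.150910 -0.134061 = +0.035369

d=0.0354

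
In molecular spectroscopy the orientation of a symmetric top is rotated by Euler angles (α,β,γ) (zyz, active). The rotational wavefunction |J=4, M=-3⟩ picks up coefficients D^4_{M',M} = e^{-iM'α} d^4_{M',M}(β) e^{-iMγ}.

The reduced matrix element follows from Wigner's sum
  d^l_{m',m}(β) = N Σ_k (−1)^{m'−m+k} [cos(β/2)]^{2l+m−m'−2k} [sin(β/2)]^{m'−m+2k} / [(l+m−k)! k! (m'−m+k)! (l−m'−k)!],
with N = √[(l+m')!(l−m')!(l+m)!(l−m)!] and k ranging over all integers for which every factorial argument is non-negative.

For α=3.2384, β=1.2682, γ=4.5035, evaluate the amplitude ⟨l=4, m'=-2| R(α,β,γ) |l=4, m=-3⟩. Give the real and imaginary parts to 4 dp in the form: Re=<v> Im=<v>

Re=0.1275 Im=0.2758

Split into d^4_{-2,-3}(β=1.2682) × two z-phases.
With c≡cos(β/2)=0.805605 and s≡sin(β/2)=0.592453, N=[2·720·1·5040]^{1/2}=2693.993318
The bounds max(0,m−m')=0 and min(l+m,l−m')=1 give 2 terms
  k=0: (−1)^1·2693.9933/(720)·0.8056^7·0.5925^1 = -0.488173
  k=1: (−1)^2·2693.9933/(240)·0.8056^5·0.5925^3 = +0.792059
d^4_{-2,-3}(1.2682) = -0.488173 +0.792059 = +0.303886
Phases: e^{-i·(-2)·3.2384}=+0.981315+0.192407i, e^{-i·(-3)·4.5035}=+0.586448+0.809987i ⇒ D=+0.127524+0.275834i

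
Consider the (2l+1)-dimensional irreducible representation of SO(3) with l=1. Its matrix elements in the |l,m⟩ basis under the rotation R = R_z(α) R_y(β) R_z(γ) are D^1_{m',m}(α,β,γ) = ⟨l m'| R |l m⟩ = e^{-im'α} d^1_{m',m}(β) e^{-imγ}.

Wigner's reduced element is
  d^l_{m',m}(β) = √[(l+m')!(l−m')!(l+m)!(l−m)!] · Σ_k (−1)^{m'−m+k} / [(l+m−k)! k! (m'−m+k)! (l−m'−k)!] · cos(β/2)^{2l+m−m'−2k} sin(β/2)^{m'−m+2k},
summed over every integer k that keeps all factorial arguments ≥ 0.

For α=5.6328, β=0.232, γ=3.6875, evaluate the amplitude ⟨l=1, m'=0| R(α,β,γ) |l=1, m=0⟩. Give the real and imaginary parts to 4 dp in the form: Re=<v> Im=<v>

Re=0.9732 Im=0.0000

D^1_{0,0}(5.6328,0.232,3.6875) = e^{-i·0·5.6328}·d^1_{0,0}(0.232)·e^{-i·0·3.6875}. Compute d first:
With c≡cos(β/2)=0.993280 and s≡sin(β/2)=0.115740, N=[1·1·1·1]^{1/2}=1.000000
The bounds max(0,m−m')=0 and min(l+m,l−m')=1 give 2 terms
  k=0: (−1)^0·1.0000/(1)·0.9933^2·0.1157^0 = +0.986604
  k=1: (−1)^1·1.0000/(1)·0.9933^0·0.1157^2 = -0.013396
d^1_{0,0}(0.232) = +0.986604 -0.013396 = +0.973208
Phases: e^{-i·(0)·5.6328}=+1.000000+0.000000i, e^{-i·(0)·3.6875}=+1.000000+0.000000i ⇒ D=+0.973208+0.000000i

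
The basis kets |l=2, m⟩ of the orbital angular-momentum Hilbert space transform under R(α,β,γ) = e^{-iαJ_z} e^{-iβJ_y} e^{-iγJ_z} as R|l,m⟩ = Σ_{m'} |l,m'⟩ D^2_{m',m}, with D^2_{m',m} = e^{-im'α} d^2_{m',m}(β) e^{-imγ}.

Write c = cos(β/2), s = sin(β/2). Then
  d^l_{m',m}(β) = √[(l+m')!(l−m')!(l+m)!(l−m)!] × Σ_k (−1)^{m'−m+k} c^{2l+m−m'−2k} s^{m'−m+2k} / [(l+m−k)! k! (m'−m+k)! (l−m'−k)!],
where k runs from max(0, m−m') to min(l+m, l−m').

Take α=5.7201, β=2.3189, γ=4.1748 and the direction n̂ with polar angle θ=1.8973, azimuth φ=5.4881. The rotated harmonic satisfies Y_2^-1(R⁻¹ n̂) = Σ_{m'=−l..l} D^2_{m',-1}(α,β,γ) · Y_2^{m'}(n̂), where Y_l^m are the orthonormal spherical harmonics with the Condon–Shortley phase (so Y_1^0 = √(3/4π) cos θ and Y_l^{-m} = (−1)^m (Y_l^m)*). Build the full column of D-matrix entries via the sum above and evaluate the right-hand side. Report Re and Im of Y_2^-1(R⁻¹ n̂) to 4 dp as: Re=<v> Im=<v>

Re=0.2678 Im=0.1555

Need the full column D^2_{m',-1} for m'=−2..2 at α=5.7201, β=2.3189, γ=4.1748.
cos(β/2)=0.399844, sin(β/2)=0.916583
d^2_{-2,-1}: single k=1 term ⇒ +0.117185;  D = -0.116679+0.010878i
d^2_{-1,-1}: k∈[0..1] ⇒ +0.025560 -0.402945 = -0.377385;  D = +0.336444+0.170954i
d^2_{0,-1}: k∈[0..1] ⇒ -0.143522 +0.754192 = +0.610670;  D = -0.312704-0.524532i
d^2_{1,-1}: k∈[0..1] ⇒ +0.402945 -0.705810 = -0.302865;  D = -0.007721+0.302767i
d^2_{2,-1}: single k=0 term ⇒ -0.615795;  D = -0.341878+0.512175i
Y_2^{m'}(θ=1.8973,φ=5.4881) and Σ D·Y over m':
  (-0.1167+0.0109i)·(-0.0067+0.3465i)  (+0.3364+0.1710i)·(-0.1643-0.1676i)  (-0.3127-0.5245i)·(-0.2181+0.0000i)  (-0.0077+0.3028i)·(+0.1643-0.1676i)  (-0.3419+0.5122i)·(-0.0067-0.3465i)
Y_2^-1(R⁻¹ n̂) = +0.267766+0.155476i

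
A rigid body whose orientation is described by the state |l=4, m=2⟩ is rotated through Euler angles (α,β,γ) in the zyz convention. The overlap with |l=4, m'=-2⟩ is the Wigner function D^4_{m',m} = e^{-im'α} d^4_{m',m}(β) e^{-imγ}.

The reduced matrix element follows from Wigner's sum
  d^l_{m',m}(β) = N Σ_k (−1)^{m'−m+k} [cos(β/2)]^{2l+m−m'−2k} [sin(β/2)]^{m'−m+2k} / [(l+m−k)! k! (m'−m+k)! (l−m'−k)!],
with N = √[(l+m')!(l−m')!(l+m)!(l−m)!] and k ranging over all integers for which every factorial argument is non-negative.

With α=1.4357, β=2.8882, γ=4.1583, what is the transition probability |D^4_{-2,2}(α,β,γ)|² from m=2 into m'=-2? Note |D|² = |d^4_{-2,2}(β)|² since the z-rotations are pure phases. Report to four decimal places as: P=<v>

First d^4_{-2,2}(β=2.8882), then the phase factors e^{-i(-2)α} and e^{-i(2)γ}:
Half-angle: c=0.126358, s=0.991985. N=√(2·720·720·2)=1440.000000
k: max(0,(2)−(-2))=4 … min(4+(2),4−(-2))=6
  k=4: (−1)^0·1440.0000/(96)·0.1264^4·0.9920^4 = +0.003703
  k=5: (−1)^1·1440.0000/(120)·0.1264^2·0.9920^6 = -0.182564
  k=6: (−1)^2·1440.0000/(1440)·0.1264^0·0.9920^8 = +0.937648
d^4_{-2,2}(2.8882) = +0.003703 -0.182564 +0.937648 = +0.758787
|D^4_{-2,2}|² = |d^4_{-2,2}(β)|² = (+0.758787)² = 0.575758 (the z-rotation phases have unit modulus)

P=0.5758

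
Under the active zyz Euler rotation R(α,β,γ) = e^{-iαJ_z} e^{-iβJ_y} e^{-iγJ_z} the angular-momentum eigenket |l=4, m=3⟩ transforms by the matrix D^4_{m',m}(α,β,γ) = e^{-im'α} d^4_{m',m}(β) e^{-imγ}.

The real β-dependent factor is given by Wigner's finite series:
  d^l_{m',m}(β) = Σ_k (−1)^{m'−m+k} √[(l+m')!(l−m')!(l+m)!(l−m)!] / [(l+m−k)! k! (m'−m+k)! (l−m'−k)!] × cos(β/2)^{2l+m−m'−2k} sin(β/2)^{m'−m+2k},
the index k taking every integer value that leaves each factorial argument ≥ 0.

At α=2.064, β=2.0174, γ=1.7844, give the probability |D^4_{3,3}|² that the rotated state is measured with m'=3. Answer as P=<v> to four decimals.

D^4_{3,3}(2.064,2.0174,1.7844) = e^{-i·3·2.064}·d^4_{3,3}(2.0174)·e^{-i·3·1.7844}. Compute d first:
c=cos(2.0174/2)=0.532961, s=sin(2.0174/2)=0.846140; N=√[5040·1·5040·1]=5040.000000
k∈{0,1} keeps every argument non-negative
  k=0: (−1)^0·5040.0000/(5040)·0.5330^8·0.8461^0 = +0.006510
  k=1: (−1)^1·5040.0000/(720)·0.5330^6·0.8461^2 = -0.114856
d^4_{3,3}(2.0174) = +0.006510 -0.114856 = -0.108347
|D^4_{3,3}|² = |d^4_{3,3}(β)|² = (-0.108347)² = 0.011739 (the z-rotation phases have unit modulus)

P=0.0117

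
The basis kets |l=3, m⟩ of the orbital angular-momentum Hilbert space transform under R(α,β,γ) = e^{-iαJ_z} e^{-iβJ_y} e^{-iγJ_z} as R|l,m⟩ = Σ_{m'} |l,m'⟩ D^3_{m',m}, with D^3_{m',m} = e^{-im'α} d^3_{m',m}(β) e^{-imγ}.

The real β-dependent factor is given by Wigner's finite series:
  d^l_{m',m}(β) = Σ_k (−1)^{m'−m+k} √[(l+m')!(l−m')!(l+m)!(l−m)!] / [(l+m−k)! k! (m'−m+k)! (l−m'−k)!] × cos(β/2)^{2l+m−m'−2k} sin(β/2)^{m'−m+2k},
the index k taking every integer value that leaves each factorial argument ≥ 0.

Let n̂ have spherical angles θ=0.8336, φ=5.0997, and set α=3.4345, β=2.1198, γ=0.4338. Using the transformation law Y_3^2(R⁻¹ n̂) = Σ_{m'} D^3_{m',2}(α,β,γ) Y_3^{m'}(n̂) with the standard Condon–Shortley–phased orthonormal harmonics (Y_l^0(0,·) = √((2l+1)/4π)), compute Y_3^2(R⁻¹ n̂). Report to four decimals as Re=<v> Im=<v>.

Need the full column D^3_{m',2} for m'=−3..3 at α=3.4345, β=2.1198, γ=0.4338.
cos(β/2)=0.488959, sin(β/2)=0.872307
d^3_{-3,2}: single k=5 term ⇒ +0.604915;  D = -0.604877-0.006728i
d^3_{-2,2}: k∈[4..5] ⇒ +0.692137 -0.440570 = +0.251567;  D = +0.241645-0.069953i
d^3_{-1,2}: k∈[3..4] ⇒ +0.490745 -0.780941 = -0.290197;  D = +0.243579-0.157744i
d^3_{0,2}: k∈[2..3] ⇒ +0.238226 -0.758198 = -0.519972;  D = -0.336244+0.396624i
d^3_{1,2}: k∈[1..2] ⇒ +0.077096 -0.490745 = -0.413649;  D = +0.164994-0.379318i
d^3_{2,2}: k∈[0..1] ⇒ +0.013666 -0.217470 = -0.203804;  D = -0.023868+0.202402i
d^3_{3,2}: single k=0 term ⇒ -0.059718;  D = -0.010428-0.058801i
Y_3^{m'}(θ=0.8336,φ=5.0997) and Σ D·Y over m':
  (-0.6049-0.0067i)·(-0.1554-0.0673i)  (+0.2416-0.0700i)·(-0.2691+0.2634i)  (+0.2436-0.1577i)·(+0.1138+0.2790i)  (-0.3362+0.3966i)·(-0.1858+0.0000i)  (+0.1650-0.3793i)·(-0.1138+0.2790i)  (-0.0239+0.2024i)·(-0.2691-0.2634i)  (-0.0104-0.0588i)·(+0.1554-0.0673i)
Y_3^2(R⁻¹ n̂) = +0.322325+0.133138i

Re=0.3223 Im=0.1331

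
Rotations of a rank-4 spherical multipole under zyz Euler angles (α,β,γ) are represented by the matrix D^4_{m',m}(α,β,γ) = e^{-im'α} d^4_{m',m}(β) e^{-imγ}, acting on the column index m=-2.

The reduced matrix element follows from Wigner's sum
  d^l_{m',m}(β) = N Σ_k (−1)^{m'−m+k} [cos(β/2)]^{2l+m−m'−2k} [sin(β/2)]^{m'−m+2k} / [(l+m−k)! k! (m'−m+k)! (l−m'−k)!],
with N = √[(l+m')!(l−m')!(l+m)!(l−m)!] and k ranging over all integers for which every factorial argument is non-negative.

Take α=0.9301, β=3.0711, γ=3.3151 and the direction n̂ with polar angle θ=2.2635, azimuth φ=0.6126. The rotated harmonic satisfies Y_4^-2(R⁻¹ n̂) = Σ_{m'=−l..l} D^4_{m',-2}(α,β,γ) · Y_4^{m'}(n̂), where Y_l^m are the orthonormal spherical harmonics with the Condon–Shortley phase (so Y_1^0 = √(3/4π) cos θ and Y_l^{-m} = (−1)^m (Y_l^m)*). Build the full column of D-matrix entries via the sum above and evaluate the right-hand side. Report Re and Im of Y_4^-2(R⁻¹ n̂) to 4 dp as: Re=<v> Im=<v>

Re=0.3861 Im=-0.1315

Need the full column D^4_{m',-2} for m'=−4..4 at α=0.9301, β=3.0711, γ=3.3151.
cos(β/2)=0.035239, sin(β/2)=0.999379
d^4_{-4,-2}: single k=2 term ⇒ +0.000000;  D = -0.000000-0.000000i
d^4_{-3,-2}: k∈[1..2] ⇒ +0.000000 -0.000001 = -0.000001;  D = +0.000001-0.000000i
d^4_{-2,-2}: k∈[0..2] ⇒ +0.000000 -0.000000 +0.000023 = +0.000023;  D = -0.000014+0.000019i
d^4_{-1,-2}: k∈[0..2] ⇒ -0.000000 +0.000001 -0.000617 = -0.000616;  D = -0.000178-0.000589i
d^4_{0,-2}: k∈[0..2] ⇒ +0.000000 -0.000039 +0.011737 = +0.011698;  D = +0.011001+0.003978i
d^4_{1,-2}: k∈[0..2] ⇒ -0.000001 +0.000925 -0.148858 = -0.147933;  D = -0.123490+0.081452i
d^4_{2,-2}: k∈[0..2] ⇒ +0.000023 -0.014846 +0.995042 = +0.980219;  D = +0.056440-0.978593i
d^4_{3,-2}: k∈[0..1] ⇒ -0.000490 +0.131280 = +0.130791;  D = -0.100177-0.084088i
d^4_{4,-2}: single k=0 term ⇒ +0.006546;  D = -0.006371+0.001504i
Y_4^{m'}(θ=2.2635,φ=0.6126) and Σ D·Y over m':
  (-0.0000-0.0000i)·(-0.1196-0.0989i)  (+0.0000-0.0000i)·(+0.0961+0.3513i)  (-0.0000+0.0000i)·(+0.1245-0.3457i)  (-0.0002-0.0006i)·(+0.0276-0.0194i)  (+0.0110+0.0040i)·(-0.3611+0.0000i)  (-0.1235+0.0815i)·(-0.0276-0.0194i)  (+0.0564-0.9786i)·(+0.1245+0.3457i)  (-0.1002-0.0841i)·(-0.0961+0.3513i)  (-0.0064+0.0015i)·(-0.1196+0.0989i)
Y_4^-2(R⁻¹ n̂) = +0.386122-0.131514i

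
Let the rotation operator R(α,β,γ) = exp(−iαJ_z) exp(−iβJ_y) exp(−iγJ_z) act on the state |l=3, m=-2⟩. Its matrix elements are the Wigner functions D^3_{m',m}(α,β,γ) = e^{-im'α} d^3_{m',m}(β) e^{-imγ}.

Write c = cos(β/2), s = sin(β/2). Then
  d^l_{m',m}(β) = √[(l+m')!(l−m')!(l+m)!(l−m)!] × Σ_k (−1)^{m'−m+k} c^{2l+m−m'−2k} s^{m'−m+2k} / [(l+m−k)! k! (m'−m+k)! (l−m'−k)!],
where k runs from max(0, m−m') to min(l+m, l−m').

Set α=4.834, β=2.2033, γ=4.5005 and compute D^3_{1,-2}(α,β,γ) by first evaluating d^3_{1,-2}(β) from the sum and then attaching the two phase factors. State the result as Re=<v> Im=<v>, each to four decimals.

First d^3_{1,-2}(β=2.2033), then the phase factors e^{-i(1)α} and e^{-i(-2)γ}:
With c≡cos(β/2)=0.452125 and s≡sin(β/2)=0.891955, N=[24·2·1·120]^{1/2}=75.894664
The bounds max(0,m−m')=0 and min(l+m,l−m')=1 give 2 terms
  k=0: (−1)^3·75.8947/(12)·0.4521^3·0.8920^3 = -0.414795
  k=1: (−1)^4·75.8947/(24)·0.4521^1·0.8920^5 = +0.807183
d^3_{1,-2}(2.2033) = -0.414795 +0.807183 = +0.392388
D = (+0.121311+0.992614i)·(+0.392388)·(-0.911542+0.411207i) = -0.203552-0.335463i

Re=-0.2036 Im=-0.3355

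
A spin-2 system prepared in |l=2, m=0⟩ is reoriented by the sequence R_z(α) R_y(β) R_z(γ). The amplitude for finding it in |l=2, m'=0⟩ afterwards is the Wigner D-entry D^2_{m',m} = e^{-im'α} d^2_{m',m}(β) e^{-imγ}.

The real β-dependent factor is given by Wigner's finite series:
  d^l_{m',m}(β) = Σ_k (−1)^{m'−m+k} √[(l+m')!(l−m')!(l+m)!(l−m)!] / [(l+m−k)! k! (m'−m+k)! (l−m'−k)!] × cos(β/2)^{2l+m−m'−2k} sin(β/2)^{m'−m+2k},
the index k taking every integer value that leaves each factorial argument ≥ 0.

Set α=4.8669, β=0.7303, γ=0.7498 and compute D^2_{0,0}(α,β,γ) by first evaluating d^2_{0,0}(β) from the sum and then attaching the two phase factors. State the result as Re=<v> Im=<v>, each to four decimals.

Re=0.3325 Im=0.0000

Split into d^2_{0,0}(β=0.7303) × two z-phases.
With c≡cos(β/2)=0.934070 and s≡sin(β/2)=0.357089, N=[2·2·2·2]^{1/2}=4.000000
k∈{0,1,2} keeps every argument non-negative
  k=0: (−1)^0·4.0000/(4)·0.9341^4·0.3571^0 = +0.761234
  k=1: (−1)^1·4.0000/(1)·0.9341^2·0.3571^2 = -0.445013
  k=2: (−1)^2·4.0000/(4)·0.9341^0·0.3571^4 = +0.016260
d^2_{0,0}(0.7303) = +0.761234 -0.445013 +0.016260 = +0.332480
Phases: e^{-i·(0)·4.8669}=+1.000000+0.000000i, e^{-i·(0)·0.7498}=+1.000000+0.000000i ⇒ D=+0.332480+0.000000i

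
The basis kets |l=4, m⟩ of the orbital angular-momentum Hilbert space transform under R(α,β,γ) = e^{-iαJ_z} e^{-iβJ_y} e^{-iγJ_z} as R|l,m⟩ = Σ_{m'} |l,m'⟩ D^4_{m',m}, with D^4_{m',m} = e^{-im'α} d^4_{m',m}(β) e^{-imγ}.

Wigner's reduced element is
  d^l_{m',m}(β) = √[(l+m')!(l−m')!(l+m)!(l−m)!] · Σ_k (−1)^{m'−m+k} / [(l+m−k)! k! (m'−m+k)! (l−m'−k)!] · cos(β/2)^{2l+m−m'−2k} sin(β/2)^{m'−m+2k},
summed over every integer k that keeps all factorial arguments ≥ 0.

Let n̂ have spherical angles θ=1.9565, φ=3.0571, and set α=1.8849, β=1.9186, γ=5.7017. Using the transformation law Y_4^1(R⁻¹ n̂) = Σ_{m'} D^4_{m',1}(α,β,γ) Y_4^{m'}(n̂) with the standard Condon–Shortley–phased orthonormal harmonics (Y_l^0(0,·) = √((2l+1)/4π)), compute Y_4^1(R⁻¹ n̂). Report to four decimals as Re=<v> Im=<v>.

Need the full column D^4_{m',1} for m'=−4..4 at α=1.8849, β=1.9186, γ=5.7017.
cos(β/2)=0.574093, sin(β/2)=0.818790
d^4_{-4,1}: single k=5 term ⇒ +0.521079;  D = -0.137533+0.502601i
d^4_{-3,1}: k∈[4..5] ⇒ +0.645861 -0.788261 = -0.142400;  D = -0.142243+0.006690i
d^4_{-2,1}: k∈[3..5] ⇒ +0.484111 -1.477121 +0.600933 = -0.392077;  D = +0.138524+0.366791i
d^4_{-1,1}: k∈[2..5] ⇒ +0.240016 -1.464674 +1.489673 -0.202013 = +0.063002;  D = -0.049178+0.039380i
d^4_{0,1}: k∈[1..4] ⇒ +0.075260 -0.918536 +1.868427 -0.633439 = +0.391712;  D = +0.327333+0.215154i
d^4_{1,1}: k∈[0..3] ⇒ +0.011799 -0.360024 +1.464674 -0.993116 = +0.123334;  D = +0.032586-0.118952i
d^4_{2,1}: k∈[0..2] ⇒ -0.071398 +0.726166 -0.984747 = -0.329979;  D = +0.329619-0.015412i
d^4_{3,1}: k∈[0..1] ⇒ +0.190507 -0.645861 = -0.455354;  D = -0.160761-0.426032i
d^4_{4,1}: single k=0 term ⇒ -0.256167;  D = -0.200003+0.160064i
Y_4^{m'}(θ=1.9565,φ=3.0571) and Σ D·Y over m':
  (-0.1375+0.5026i)·(+0.3077+0.1081i)  (-0.1422+0.0067i)·(+0.3626+0.0939i)  (+0.1385+0.3668i)·(-0.0026-0.0004i)  (-0.0492+0.0394i)·(-0.3302-0.0280i)  (+0.3273+0.2152i)·(-0.0576+0.0000i)  (+0.0326-0.1190i)·(+0.3302-0.0280i)  (+0.3296-0.0154i)·(-0.0026+0.0004i)  (-0.1608-0.4260i)·(-0.3626+0.0939i)  (-0.2000+0.1601i)·(+0.3077-0.1081i)
Y_4^1(R⁻¹ n̂) = -0.089948+0.274033i

Re=-0.0899 Im=0.2740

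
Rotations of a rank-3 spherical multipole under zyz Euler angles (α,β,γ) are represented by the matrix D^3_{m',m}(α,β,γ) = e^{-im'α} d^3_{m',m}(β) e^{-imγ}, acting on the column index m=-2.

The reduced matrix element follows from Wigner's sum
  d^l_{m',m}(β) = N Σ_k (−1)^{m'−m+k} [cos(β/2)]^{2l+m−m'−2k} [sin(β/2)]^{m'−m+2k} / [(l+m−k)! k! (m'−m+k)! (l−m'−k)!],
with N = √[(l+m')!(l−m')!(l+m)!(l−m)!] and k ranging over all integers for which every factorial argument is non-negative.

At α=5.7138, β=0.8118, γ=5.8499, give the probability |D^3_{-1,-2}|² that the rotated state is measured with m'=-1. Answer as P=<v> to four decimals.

First d^3_{-1,-2}(β=0.8118), then the phase factors e^{-i(-1)α} and e^{-i(-2)γ}:
c=cos(0.8118/2)=0.918747, s=sin(0.8118/2)=0.394846; N=√[2·24·1·120]=75.894664
The bounds max(0,m−m')=0 and min(l+m,l−m')=1 give 2 terms
  k=0: (−1)^1·75.8947/(24)·0.9187^5·0.3948^1 = -0.817350
  k=1: (−1)^2·75.8947/(12)·0.9187^3·0.3948^3 = +0.301926
d^3_{-1,-2}(0.8118) = -0.817350 +0.301926 = -0.515424
|D^3_{-1,-2}|² = |d^3_{-1,-2}(β)|² = (-0.515424)² = 0.265662 (the z-rotation phases have unit modulus)

P=0.2657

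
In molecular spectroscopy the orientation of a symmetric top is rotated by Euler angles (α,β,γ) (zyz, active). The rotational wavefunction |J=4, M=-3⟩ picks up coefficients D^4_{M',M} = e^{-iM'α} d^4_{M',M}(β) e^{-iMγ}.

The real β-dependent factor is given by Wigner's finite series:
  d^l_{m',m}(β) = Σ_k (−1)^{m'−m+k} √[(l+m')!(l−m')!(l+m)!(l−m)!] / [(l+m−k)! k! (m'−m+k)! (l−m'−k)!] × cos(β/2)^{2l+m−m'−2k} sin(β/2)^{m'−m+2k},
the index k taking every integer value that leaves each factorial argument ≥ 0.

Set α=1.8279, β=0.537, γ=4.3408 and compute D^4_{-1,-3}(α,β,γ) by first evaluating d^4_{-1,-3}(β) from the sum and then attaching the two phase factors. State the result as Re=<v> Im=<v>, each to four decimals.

Re=-0.2565 Im=0.2966

D^4_{-1,-3}(1.8279,0.537,4.3408) = e^{-i·-1·1.8279}·d^4_{-1,-3}(0.537)·e^{-i·-3·4.3408}. Compute d first:
Half-angle: c=0.964170, s=0.265285. N=√(6·120·1·5040)=1904.940944
Admissible k: 0..1 (factorial args all ≥0)
  k=0: (−1)^2·1904.9409/(240)·0.9642^6·0.2653^2 = +0.448765
  k=1: (−1)^3·1904.9409/(144)·0.9642^4·0.2653^4 = -0.056622
d^4_{-1,-3}(0.537) = +0.448765 -0.056622 = +0.392142
Phases: e^{-i·(-1)·1.8279}=-0.254280+0.967131i, e^{-i·(-3)·4.3408}=+0.897808+0.440387i ⇒ D=-0.256542+0.296584i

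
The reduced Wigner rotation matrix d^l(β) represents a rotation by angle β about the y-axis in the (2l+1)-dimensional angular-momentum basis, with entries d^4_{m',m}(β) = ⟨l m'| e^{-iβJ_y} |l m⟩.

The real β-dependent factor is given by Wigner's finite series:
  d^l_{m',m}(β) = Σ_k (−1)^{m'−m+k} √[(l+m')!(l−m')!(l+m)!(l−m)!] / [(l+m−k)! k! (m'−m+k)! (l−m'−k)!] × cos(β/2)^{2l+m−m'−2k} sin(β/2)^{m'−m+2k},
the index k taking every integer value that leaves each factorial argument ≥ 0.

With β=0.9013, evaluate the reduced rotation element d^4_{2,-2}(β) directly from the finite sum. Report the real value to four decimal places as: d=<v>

d=0.2893

d^4_{2,-2}(β=0.9013) via Wigner's sum:
Half-angle: c=0.900164, s=0.435551. N=√(720·2·2·720)=1440.000000
Admissible k: 0..2 (factorial args all ≥0)
  k=0: (−1)^4·1440.0000/(96)·0.9002^4·0.4356^4 = +0.354432
  k=1: (−1)^5·1440.0000/(120)·0.9002^2·0.4356^6 = -0.066383
  k=2: (−1)^6·1440.0000/(1440)·0.9002^0·0.4356^8 = +0.001295
d^4_{2,-2}(0.9013) = +0.354432 -0.066383 +0.001295 = +0.289344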